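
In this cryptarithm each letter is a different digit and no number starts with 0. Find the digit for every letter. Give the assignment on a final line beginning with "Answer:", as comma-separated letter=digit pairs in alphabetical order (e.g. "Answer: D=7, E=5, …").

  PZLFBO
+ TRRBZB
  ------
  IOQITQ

Step 1. [col 1: O + B ≡ Q (mod 10)] no forcing yet in column 1 (carry-in 0); O=3 is free and consistent — try it, so O=3.
Step 2. [col 1: O + B ≡ Q (mod 10)] column 1 (O + B ≡ Q (mod 10), carry-in 0) doesn't pin Q yet; pick Q=9 and continue ⇒ Q=9.
Step 3. [col 1: O + B ≡ Q (mod 10)] column 1: given O=3, Q=9, carry-in 0, and digits 3,9 already taken and all letters distinct, O+B≡Q (mod 10) forces B=6, so B=6.
Step 4. [col 2: B + Z ≡ T (mod 10)] column 2 (B + Z ≡ T (mod 10), carry-in 0) doesn't pin Z yet; pick Z=5 and continue. So Z=5.
Step 5. [col 2: B + Z ≡ T (mod 10)] from column 2 (B=6, Z=5, carry-in 0, digits 3,5,6,9 already taken and all letters distinct): T must equal 1. So T=1.
Step 6. [col 3: F + B ≡ I (mod 10)] several values work for I in column 3 (F + B ≡ I (mod 10), carry-in 1); try I=4, so I=4.
Step 7. [col 3: F + B ≡ I (mod 10)] in column 3 we have F+B≡I with carry-in 1; given B=6, I=4 and digits 1,3,4,5,6,9 already taken and all letters distinct, that pins F to 7, so F=7.
Step 8. [col 4: L + R ≡ Q (mod 10)] several values work for R in column 4 (L + R ≡ Q (mod 10), carry-in 1); try R=8. So R=8.
Step 9. [col 4: L + R ≡ Q (mod 10)] from column 4 (R=8, Q=9, carry-in 1, digits 1,3,4,5,6,7,8,9 already taken and all letters distinct): L must equal 0 ⇒ L=0.
Step 10. [col 6: P + T ≡ I (mod 10)] from column 6 (T=1, I=4, carry-in 1, digits 0,1,3,4,5,6,7,8,9 already taken and all letters distinct): P must equal 2 ⇒ P=2.

Answer: B=6, F=7, I=4, L=0, O=3, P=2, Q=9, R=8, T=1, Z=5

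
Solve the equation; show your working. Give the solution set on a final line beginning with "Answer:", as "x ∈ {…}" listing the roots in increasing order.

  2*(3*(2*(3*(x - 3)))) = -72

Step 1. [2*(3*(2*(3*(x - 3)))) = -72] LHS = 2·(…); ÷2 both sides. So div: 3*(2*(3*(x - 3))) = -36.
Step 2. [3*(2*(3*(x - 3))) = -36] 3 out front; divide by 3. So div: 2*(3*(x - 3)) = -12.
Step 3. [2*(3*(x - 3)) = -12] LHS = 2·(…); ÷2 both sides, so div: 3*(x - 3) = -6.
Step 4. [3*(x - 3) = -6] leading coefficient 3: divide by 3, so div: x - 3 = -2.
Step 5. [x - 3 = -2] the outer -3 inverts by adding 3 ⇒ sub: x = 1.

Answer: x ∈ {1}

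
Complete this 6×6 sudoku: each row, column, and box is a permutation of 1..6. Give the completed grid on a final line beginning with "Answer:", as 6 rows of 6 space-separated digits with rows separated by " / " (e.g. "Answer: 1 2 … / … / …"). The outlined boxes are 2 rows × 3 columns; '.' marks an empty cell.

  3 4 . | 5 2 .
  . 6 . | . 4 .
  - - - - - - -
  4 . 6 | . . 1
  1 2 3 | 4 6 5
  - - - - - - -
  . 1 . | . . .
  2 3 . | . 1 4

Step 1. [r5c1∈{5,6}] in col 1, 6 fits only at r5c1. So r5c1=6.
Step 2. [r5c6∈{2,3}] col 6 places 2 nowhere but r5c6. So r5c6=2.
Step 3. [r5c4∈{3}] nothing but 3 survives at r5c4. So r5c4=3.
Step 4. [r2c3∈{1,2,5}] across row 2, 2 lands solely at r2c3 ⇒ r2c3=2.
Step 5. [r5c5∈{5}] r5c5 has the single candidate 5. So r5c5=5.
Step 6. [r5c3∈{4}] nothing but 4 survives at r5c3 ⇒ r5c3=4.
Step 7. [r3c2∈{5}] r3c2 has the single candidate 5, so r3c2=5.
Step 8. [r6c4∈{6}] nothing but 6 survives at r6c4, so r6c4=6.
Step 9. [r1c6∈{6}] r1c6 has the single candidate 6 ⇒ r1c6=6.
Step 10. [r2c6∈{3}] nothing but 3 survives at r2c6. So r2c6=3.
Step 11. [r3c4∈{2}] r3c4 is down to just 2. So r3c4=2.
Step 12. [r1c3∈{1}] r1c3 is down to just 1 ⇒ r1c3=1.
Step 13. [r2c1∈{5}] r2c1's peers cover all but 5, so r2c1=5.
Step 14. [r6c3∈{5}] nothing but 5 survives at r6c3, so r6c3=5.
Step 15. [r2c4∈{1}] r2c4 is down to just 1. So r2c4=1.
Step 16. [r3c5∈{3}] nothing but 3 survives at r3c5, so r3c5=3.

Answer: 3 4 1 5 2 6 / 5 6 2 1 4 3 / 4 5 6 2 3 1 / 1 2 3 4 6 5 / 6 1 4 3 5 2 / 2 3 5 6 1 4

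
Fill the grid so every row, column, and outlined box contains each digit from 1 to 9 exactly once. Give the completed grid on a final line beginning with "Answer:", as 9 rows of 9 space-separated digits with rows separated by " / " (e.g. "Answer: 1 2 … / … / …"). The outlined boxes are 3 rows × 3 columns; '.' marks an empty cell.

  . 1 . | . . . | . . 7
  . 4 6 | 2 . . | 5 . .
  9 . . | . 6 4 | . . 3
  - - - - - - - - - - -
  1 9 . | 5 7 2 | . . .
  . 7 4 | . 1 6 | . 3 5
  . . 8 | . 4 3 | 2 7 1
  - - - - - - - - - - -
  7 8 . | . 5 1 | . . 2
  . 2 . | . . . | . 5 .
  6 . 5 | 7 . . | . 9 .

Step 1. [r9c6∈{8}] r9c6 is down to just 8. So r9c6=8.
Step 2. [r9c9∈{4}] r9c9 has the single candidate 4. So r9c9=4.
Step 3. [r8c6∈{9}] nothing but 9 survives at r8c6 ⇒ r8c6=9.
Step 4. [r8c5∈{3}] r8c5's peers cover all but 3, so r8c5=3.
Step 5. [r7c8∈{6}] only 6 remains possible at r7c8, so r7c8=6.
Step 6. [r1c4∈{3,8,9}] across col 4, 3 lands solely at r1c4 ⇒ r1c4=3.
Step 7. [r1c7∈{4,6,8,9}] 6 has one home in row 1: r1c7. So r1c7=6.
Step 8. [r1c3∈{2}] only 2 remains possible at r1c3 ⇒ r1c3=2.
Step 9. [r2c8∈{1,8}] across row 2, 1 lands solely at r2c8. So r2c8=1.
Step 10. [r3c7∈{8}] r3c7 has the single candidate 8, so r3c7=8.
Step 11. [r3c2∈{5}] r3c2 has the single candidate 5, so r3c2=5.
Step 12. [r1c5∈{8,9}] row 1 places 9 nowhere but r1c5, so r1c5=9.
Step 13. [r9c2∈{3}] only 3 remains possible at r9c2. So r9c2=3.
Step 14. [r4c8∈{4,8}] 8 has one home in col 8: r4c8, so r4c8=8.
Step 15. [r7c4∈{4}] r7c4 has the single candidate 4. So r7c4=4.
Step 16. [r5c4∈{8,9}] 8 has one home in row 5: r5c4 ⇒ r5c4=8.
Step 17. [r2c1∈{3,8}] in row 2, 3 fits only at r2c1 ⇒ r2c1=3.
Step 18. [r9c7∈{1}] r9c7 has the single candidate 1. So r9c7=1.
Step 19. [r6c2∈{6}] r6c2 is down to just 6 ⇒ r6c2=6.
Step 20. [r2c9∈{9}] nothing but 9 survives at r2c9, so r2c9=9.
Step 21. [r4c3∈{3}] r4c3 is down to just 3. So r4c3=3.
Step 22. [r1c6∈{5}] r1c6's peers cover all but 5. So r1c6=5.
Step 23. [r5c1∈{2}] r5c1 is down to just 2. So r5c1=2.
Step 24. [r2c5∈{8}] r2c5's peers cover all but 8, so r2c5=8.
Step 25. [r3c8∈{2}] r3c8 is down to just 2 ⇒ r3c8=2.
Step 26. [r8c7∈{7}] r8c7 has the single candidate 7. So r8c7=7.
Step 27. [r2c6∈{7}] only 7 remains possible at r2c6. So r2c6=7.
Step 28. [r3c3∈{7}] only 7 remains possible at r3c3. So r3c3=7.
Step 29. [r1c1∈{8}] only 8 remains possible at r1c1 ⇒ r1c1=8.
Step 30. [r8c9∈{8}] only 8 remains possible at r8c9. So r8c9=8.
Step 31. [r8c4∈{6}] r8c4's peers cover all but 6 ⇒ r8c4=6.
Step 32. [r7c3∈{9}] r7c3's peers cover all but 9, so r7c3=9.
Step 33. [r3c4∈{1}] only 1 remains possible at r3c4 ⇒ r3c4=1.
Step 34. [r4c7∈{4}] only 4 remains possible at r4c7. So r4c7=4.
Step 35. [r8c3∈{1}] only 1 remains possible at r8c3, so r8c3=1.
Step 36. [r4c9∈{6}] nothing but 6 survives at r4c9 ⇒ r4c9=6.
Step 37. [r1c8∈{4}] r1c8 has the single candidate 4, so r1c8=4.
Step 38. [r8c1∈{4}] r8c1's peers cover all but 4. So r8c1=4.
Step 39. [r7c7∈{3}] r7c7 has the single candidate 3. So r7c7=3.
Step 40. [r9c5∈{2}] r9c5's peers cover all but 2, so r9c5=2.
Step 41. [r5c7∈{9}] r5c7 is down to just 9 ⇒ r5c7=9.
Step 42. [r6c4∈{9}] r6c4 is down to just 9, so r6c4=9.
Step 43. [r6c1∈{5}] r6c1 has the single candidate 5 ⇒ r6c1=5.

Answer: 8 1 2 3 9 5 6 4 7 / 3 4 6 2 8 7 5 1 9 / 9 5 7 1 6 4 8 2 3 / 1 9 3 5 7 2 4 8 6 / 2 7 4 8 1 6 9 3 5 / 5 6 8 9 4 3 2 7 1 / 7 8 9 4 5 1 3 6 2 / 4 2 1 6 3 9 7 5 8 / 6 3 5 7 2 8 1 9 4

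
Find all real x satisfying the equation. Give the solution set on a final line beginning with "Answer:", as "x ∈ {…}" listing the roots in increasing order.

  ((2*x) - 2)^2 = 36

Step 1. [((2*x) - 2)^2 = 36] 36 ≥ 0, LHS is (·)² — take ±√. So sqrt: (2*x) - 2 = 6 or -6.
Step 2. [(2*x) - 2 = 6 or -6] peel the -2: add 2 from each side ⇒ sub: 2*x = 8 or -4.
Step 3. [2*x = 8 or -4] 2 out front; divide by 2 ⇒ div: x = 4 or -2.

Answer: x ∈ {-2, 4}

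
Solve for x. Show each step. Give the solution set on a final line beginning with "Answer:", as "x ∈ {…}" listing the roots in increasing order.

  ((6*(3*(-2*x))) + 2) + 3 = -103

Step 1. [((6*(3*(-2*x))) + 2) + 3 = -103] 3 comes off first (subtract 3). So sub: (6*(3*(-2*x))) + 2 = -106.
Step 2. [(6*(3*(-2*x))) + 2 = -106] peel the +2: subtract 2 from each side. So sub: 6*(3*(-2*x)) = -108.
Step 3. [6*(3*(-2*x)) = -108] LHS = 6·(…); ÷6 both sides ⇒ div: 3*(-2*x) = -18.
Step 4. [3*(-2*x) = -18] 3 out front; divide by 3, so div: -2*x = -6.
Step 5. [-2*x = -6] -2 out front; divide by -2. So div: x = 3.

Answer: x ∈ {3}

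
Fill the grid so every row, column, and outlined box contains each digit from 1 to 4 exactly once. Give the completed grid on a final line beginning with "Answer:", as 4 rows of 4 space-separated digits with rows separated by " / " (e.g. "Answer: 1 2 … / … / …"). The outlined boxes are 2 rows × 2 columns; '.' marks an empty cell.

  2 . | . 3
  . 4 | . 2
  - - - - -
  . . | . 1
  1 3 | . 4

Step 1. [r3c2∈{2}] r3c2 has the single candidate 2, so r3c2=2.
Step 2. [r1c3∈{1,4}] row 1 places 4 nowhere but r1c3. So r1c3=4.
Step 3. [r3c3∈{3}] r3c3 is down to just 3, so r3c3=3.
Step 4. [r3c1∈{4}] r3c1 is down to just 4. So r3c1=4.
Step 5. [r1c2∈{1}] r1c2 is down to just 1 ⇒ r1c2=1.
Step 6. [r4c3∈{2}] r4c3 has the single candidate 2, so r4c3=2.
Step 7. [r2c1∈{3}] r2c1 is down to just 3, so r2c1=3.
Step 8. [r2c3∈{1}] nothing but 1 survives at r2c3. So r2c3=1.

Answer: 2 1 4 3 / 3 4 1 2 / 4 2 3 1 / 1 3 2 4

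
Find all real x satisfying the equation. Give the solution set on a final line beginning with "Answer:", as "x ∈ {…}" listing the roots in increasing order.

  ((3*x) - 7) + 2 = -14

Step 1. [((3*x) - 7) + 2 = -14] subtract 2: x sits inside (… + 2) ⇒ sub: (3*x) - 7 = -16.
Step 2. [(3*x) - 7 = -16] the outer -7 inverts by adding 7. So sub: 3*x = -9.
Step 3. [3*x = -9] divide by the outer 3. So div: x = -3.

Answer: x ∈ {-3}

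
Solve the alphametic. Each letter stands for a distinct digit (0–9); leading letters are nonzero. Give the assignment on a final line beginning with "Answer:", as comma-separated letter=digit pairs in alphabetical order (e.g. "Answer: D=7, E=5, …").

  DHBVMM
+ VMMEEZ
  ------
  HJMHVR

Step 1. [col 1: M + Z ≡ R (mod 10)] several values work for M in column 1 (M + Z ≡ R (mod 10), carry-in 0); try M=5 ⇒ M=5.
Step 2. [col 1: M + Z ≡ R (mod 10)] no forcing yet in column 1 (carry-in 0); R=8 is free and consistent — try it ⇒ R=8.
Step 3. [col 1: M + Z ≡ R (mod 10)] column 1: given M=5, R=8, carry-in 0, and digits 5,8 already taken and all letters distinct, M+Z≡R (mod 10) forces Z=3 ⇒ Z=3.
Step 4. [col 2: M + E ≡ V (mod 10)] column 2 (M + E ≡ V (mod 10), carry-in 0) doesn't pin E yet; pick E=2 and continue, so E=2.
Step 5. [col 2: M + E ≡ V (mod 10)] from column 2 (M=5, E=2, carry-in 0, digits 2,3,5,8 already taken and all letters distinct): V must equal 7 ⇒ V=7.
Step 6. [col 3: V + E ≡ H (mod 10)] column 3: given V=7, E=2, carry-in 0, and digits 2,3,5,7,8 already taken and all letters distinct, V+E≡H (mod 10) forces H=9, so H=9.
Step 7. [col 4: B + M ≡ M (mod 10)] from column 4 (M=5, carry-in 0, digits 2,3,5,7,8,9 already taken and all letters distinct): B must equal 0. So B=0.
Step 8. [col 5: H + M ≡ J (mod 10)] column 5 reads H+M+carry(0)=J with H=9, M=5; with digits 0,2,3,5,7,8,9 already taken and all letters distinct, the only value for J is 4 ⇒ J=4.
Step 9. [col 6: D + V ≡ H (mod 10)] from column 6 (V=7, H=9, carry-in 1, digits 0,2,3,4,5,7,8,9 already taken and all letters distinct): D must equal 1. So D=1.

Answer: B=0, D=1, E=2, H=9, J=4, M=5, R=8, V=7, Z=3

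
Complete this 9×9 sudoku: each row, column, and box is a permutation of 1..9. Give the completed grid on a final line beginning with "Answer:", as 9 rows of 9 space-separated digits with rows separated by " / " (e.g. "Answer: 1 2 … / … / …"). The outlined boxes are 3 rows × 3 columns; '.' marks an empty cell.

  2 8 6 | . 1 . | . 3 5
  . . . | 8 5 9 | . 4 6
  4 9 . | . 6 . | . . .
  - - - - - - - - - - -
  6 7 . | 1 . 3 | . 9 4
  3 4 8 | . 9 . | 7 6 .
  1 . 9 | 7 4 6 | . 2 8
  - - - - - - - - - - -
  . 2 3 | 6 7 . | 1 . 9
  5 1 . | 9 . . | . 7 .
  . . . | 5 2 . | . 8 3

Step 1. [r7c6∈{4,8}] 4 has one home in row 7: r7c6. So r7c6=4.
Step 2. [r3c9∈{1,2,7}] 7 has one home in col 9: r3c9, so r3c9=7.
Step 3. [r8c7∈{2,4,6}] row 8 places 6 nowhere but r8c7, so r8c7=6.
Step 4. [r3c6∈{2}] r3c6 has the single candidate 2, so r3c6=2.
Step 5. [r3c3∈{1,5}] 5 has one home in row 3: r3c3. So r3c3=5.
Step 6. [r2c1∈{7}] r2c1 has the single candidate 7, so r2c1=7.
Step 7. [r9c3∈{4,7}] r9c3 is the only open cell in row 9 admitting 7. So r9c3=7.
Step 8. [r4c7∈{5}] r4c7 is down to just 5, so r4c7=5.
Step 9. [r8c5∈{3,8}] row 8 places 3 nowhere but r8c5. So r8c5=3.
Step 10. [r2c7∈{2}] r2c7 is down to just 2, so r2c7=2.
Step 11. [r8c3∈{4}] r8c3's peers cover all but 4. So r8c3=4.
Step 12. [r5c4∈{2}] r5c4 has the single candidate 2. So r5c4=2.
Step 13. [r5c6∈{5}] r5c6 has the single candidate 5, so r5c6=5.
Step 14. [r7c1∈{8}] r7c1 is down to just 8. So r7c1=8.
Step 15. [r2c2∈{3}] only 3 remains possible at r2c2, so r2c2=3.
Step 16. [r6c2∈{5}] nothing but 5 survives at r6c2 ⇒ r6c2=5.
Step 17. [r4c5∈{8}] r4c5's peers cover all but 8. So r4c5=8.
Step 18. [r6c7∈{3}] r6c7 has the single candidate 3 ⇒ r6c7=3.
Step 19. [r9c7∈{4}] r9c7 has the single candidate 4 ⇒ r9c7=4.
Step 20. [r1c7∈{9}] only 9 remains possible at r1c7. So r1c7=9.
Step 21. [r7c8∈{5}] nothing but 5 survives at r7c8, so r7c8=5.
Step 22. [r1c4∈{4}] r1c4 has the single candidate 4, so r1c4=4.
Step 23. [r3c4∈{3}] nothing but 3 survives at r3c4 ⇒ r3c4=3.
Step 24. [r8c6∈{8}] r8c6 has the single candidate 8, so r8c6=8.
Step 25. [r9c1∈{9}] only 9 remains possible at r9c1. So r9c1=9.
Step 26. [r3c7∈{8}] r3c7 is down to just 8. So r3c7=8.
Step 27. [r1c6∈{7}] nothing but 7 survives at r1c6. So r1c6=7.
Step 28. [r8c9∈{2}] only 2 remains possible at r8c9. So r8c9=2.
Step 29. [r4c3∈{2}] r4c3 is down to just 2, so r4c3=2.
Step 30. [r2c3∈{1}] r2c3 has the single candidate 1. So r2c3=1.
Step 31. [r9c2∈{6}] only 6 remains possible at r9c2. So r9c2=6.
Step 32. [r5c9∈{1}] r5c9 has the single candidate 1, so r5c9=1.
Step 33. [r9c6∈{1}] only 1 remains possible at r9c6, so r9c6=1.
Step 34. [r3c8∈{1}] nothing but 1 survives at r3c8. So r3c8=1.

Answer: 2 8 6 4 1 7 9 3 5 / 7 3 1 8 5 9 2 4 6 / 4 9 5 3 6 2 8 1 7 / 6 7 2 1 8 3 5 9 4 / 3 4 8 2 9 5 7 6 1 / 1 5 9 7 4 6 3 2 8 / 8 2 3 6 7 4 1 5 9 / 5 1 4 9 3 8 6 7 2 / 9 6 7 5 2 1 4 8 3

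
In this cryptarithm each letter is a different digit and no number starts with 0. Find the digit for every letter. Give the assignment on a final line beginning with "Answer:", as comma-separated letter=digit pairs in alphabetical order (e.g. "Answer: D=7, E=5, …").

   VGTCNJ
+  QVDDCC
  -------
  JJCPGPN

Step 1. [col 1: J + C ≡ N (mod 10)] column 1 (J + C ≡ N (mod 10), carry-in 0) doesn't pin C yet; pick C=8 and continue. So C=8.
Step 2. [col 1: J + C ≡ N (mod 10)] several values work for N in column 1 (J + C ≡ N (mod 10), carry-in 0); try N=9 ⇒ N=9.
Step 3. [col 1: J + C ≡ N (mod 10)] column 1: given C=8, N=9, carry-in 0, and digits 8,9 already taken and all letters distinct, J+C≡N (mod 10) forces J=1, so J=1.
Step 4. [col 2: N + C ≡ P (mod 10)] from column 2 (N=9, C=8, carry-in 0, digits 1,8,9 already taken and all letters distinct): P must equal 7. So P=7.
Step 5. [col 3: C + D ≡ G (mod 10)] no forcing yet in column 3 (carry-in 1); D=4 is free and consistent — try it ⇒ D=4.
Step 6. [col 3: C + D ≡ G (mod 10)] from column 3 (C=8, D=4, carry-in 1, digits 1,4,7,8,9 already taken and all letters distinct): G must equal 3. So G=3.
Step 7. [col 4: T + D ≡ P (mod 10)] column 4: given D=4, P=7, carry-in 1, and digits 1,3,4,7,8,9 already taken and all letters distinct, T+D≡P (mod 10) forces T=2, so T=2.
Step 8. [col 5: G + V ≡ C (mod 10)] column 5: given G=3, C=8, carry-in 0, and digits 1,2,3,4,7,8,9 already taken and all letters distinct, G+V≡C (mod 10) forces V=5 ⇒ V=5.
Step 9. [col 6: V + Q ≡ J (mod 10)] column 6: given V=5, J=1, carry-in 0, and digits 1,2,3,4,5,7,8,9 already taken and all letters distinct, V+Q≡J (mod 10) forces Q=6. So Q=6.

Answer: C=8, D=4, G=3, J=1, N=9, P=7, Q=6, T=2, V=5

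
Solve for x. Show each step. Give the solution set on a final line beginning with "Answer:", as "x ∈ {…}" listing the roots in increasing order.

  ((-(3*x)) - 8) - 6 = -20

Step 1. [((-(3*x)) - 8) - 6 = -20] -6 is outermost — add 6 both sides ⇒ sub: (-(3*x)) - 8 = -14.
Step 2. [(-(3*x)) - 8 = -14] peel the -8: add 8 from each side. So sub: -(3*x) = -6.
Step 3. [-(3*x) = -6] flip signs both sides, so neg: 3*x = 6.
Step 4. [3*x = 6] 3 out front; divide by 3 ⇒ div: x = 2.

Answer: x ∈ {2}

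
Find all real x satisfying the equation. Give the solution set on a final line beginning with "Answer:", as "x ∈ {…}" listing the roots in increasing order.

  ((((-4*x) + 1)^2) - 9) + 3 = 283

Step 1. [((((-4*x) + 1)^2) - 9) + 3 = 283] +3 is outermost — subtract 3 both sides, so sub: (((-4*x) + 1)^2) - 9 = 280.
Step 2. [(((-4*x) + 1)^2) - 9 = 280] 9 comes off first (add 9) ⇒ sub: ((-4*x) + 1)^2 = 289.
Step 3. [((-4*x) + 1)^2 = 289] LHS squared, RHS 289 ≥ 0: apply √ (±) ⇒ sqrt: (-4*x) + 1 = 17 or -17.
Step 4. [(-4*x) + 1 = 17 or -17] peel the +1: subtract 1 from each side ⇒ sub: -4*x = 16 or -18.
Step 5. [-4*x = 16 or -18] -4·(inner) — divide through by -4 ⇒ div: x = -4 or 9/2.

Answer: x ∈ {-4, 9/2}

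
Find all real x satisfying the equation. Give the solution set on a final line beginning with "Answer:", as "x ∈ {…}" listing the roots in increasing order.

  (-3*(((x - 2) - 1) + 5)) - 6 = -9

Step 1. [(-3*(((x - 2) - 1) + 5)) - 6 = -9] -3 | LHS and -3 | -9: pull -3 out. So factor: (((x - 2) - 1) + 5) + 2 = 3.
Step 2. [(((x - 2) - 1) + 5) + 2 = 3] the outer +2 inverts by subtracting 2. So sub: ((x - 2) - 1) + 5 = 1.
Step 3. [((x - 2) - 1) + 5 = 1] 5 comes off first (subtract 5), so sub: (x - 2) - 1 = -4.
Step 4. [(x - 2) - 1 = -4] peel the -1: add 1 from each side. So sub: x - 2 = -3.
Step 5. [x - 2 = -3] the outer -2 inverts by adding 2 ⇒ sub: x = -1.

Answer: x ∈ {-1}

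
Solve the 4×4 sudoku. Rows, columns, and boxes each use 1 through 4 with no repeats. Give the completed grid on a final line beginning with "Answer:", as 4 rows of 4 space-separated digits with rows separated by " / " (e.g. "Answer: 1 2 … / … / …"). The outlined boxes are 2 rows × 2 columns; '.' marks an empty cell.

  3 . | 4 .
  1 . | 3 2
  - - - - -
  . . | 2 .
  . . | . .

Step 1. [r3c1∈{4}] only 4 remains possible at r3c1. So r3c1=4.
Step 2. [r4c3∈{1}] r4c3's peers cover all but 1 ⇒ r4c3=1.
Step 3. [r3c4∈{3}] only 3 remains possible at r3c4. So r3c4=3.
Step 4. [r4c1∈{2}] r4c1's peers cover all but 2. So r4c1=2.
Step 5. [r3c2∈{1}] r3c2 is down to just 1 ⇒ r3c2=1.
Step 6. [r1c4∈{1}] r1c4's peers cover all but 1 ⇒ r1c4=1.
Step 7. [r4c4∈{4}] nothing but 4 survives at r4c4 ⇒ r4c4=4.
Step 8. [r4c2∈{3}] nothing but 3 survives at r4c2. So r4c2=3.
Step 9. [r2c2∈{4}] only 4 remains possible at r2c2. So r2c2=4.
Step 10. [r1c2∈{2}] nothing but 2 survives at r1c2 ⇒ r1c2=2.

Answer: 3 2 4 1 / 1 4 3 2 / 4 1 2 3 / 2 3 1 4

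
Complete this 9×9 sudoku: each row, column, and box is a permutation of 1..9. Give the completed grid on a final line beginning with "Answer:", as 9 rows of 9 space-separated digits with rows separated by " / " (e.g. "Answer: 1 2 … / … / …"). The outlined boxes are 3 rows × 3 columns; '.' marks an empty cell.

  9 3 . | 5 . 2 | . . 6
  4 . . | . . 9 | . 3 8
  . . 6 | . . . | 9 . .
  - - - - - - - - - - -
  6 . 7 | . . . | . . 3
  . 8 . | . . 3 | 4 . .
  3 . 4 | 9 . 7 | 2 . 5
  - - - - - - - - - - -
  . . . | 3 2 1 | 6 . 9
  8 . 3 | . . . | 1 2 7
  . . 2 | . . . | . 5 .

Step 1. [r5c9∈{1}] r5c9's peers cover all but 1, so r5c9=1.
Step 2. [r9c9∈{4}] r9c9 has the single candidate 4 ⇒ r9c9=4.
Step 3. [r4c7∈{8}] nothing but 8 survives at r4c7, so r4c7=8.
Step 4. [r2c2∈{1,2,5,7}] in row 2, 2 fits only at r2c2. So r2c2=2.
Step 5. [r7c3∈{5}] nothing but 5 survives at r7c3, so r7c3=5.
Step 6. [r6c5∈{1,6,8}] r6c5 is the only open cell in row 6 admitting 8 ⇒ r6c5=8.
Step 7. [r2c3∈{1}] r2c3 is down to just 1, so r2c3=1.
Step 8. [r7c1∈{7}] only 7 remains possible at r7c1 ⇒ r7c1=7.
Step 9. [r3c2∈{5,7}] 7 has one home in col 2: r3c2 ⇒ r3c2=7.
Step 10. [r4c2∈{1,5,9}] 5 has one home in col 2: r4c2 ⇒ r4c2=5.
Step 11. [r4c6∈{4}] r4c6's peers cover all but 4 ⇒ r4c6=4.
Step 12. [r4c5∈{1}] only 1 remains possible at r4c5, so r4c5=1.
Step 13. [r5c8∈{6,7,9}] row 5 places 7 nowhere but r5c8 ⇒ r5c8=7.
Step 14. [r3c4∈{1,4,8}] across col 4, 1 lands solely at r3c4 ⇒ r3c4=1.
Step 15. [r9c4∈{6,7,8}] col 4 places 8 nowhere but r9c4, so r9c4=8.
Step 16. [r9c6∈{6}] r9c6's peers cover all but 6 ⇒ r9c6=6.
Step 17. [r2c4∈{6,7}] 7 has one home in col 4: r2c4. So r2c4=7.
Step 18. [r1c5∈{4}] r1c5 has the single candidate 4, so r1c5=4.
Step 19. [r8c2∈{4,6,9}] r8c2 is the only open cell in row 8 admitting 6. So r8c2=6.
Step 20. [r5c4∈{2,6}] across col 4, 6 lands solely at r5c4 ⇒ r5c4=6.
Step 21. [r8c5∈{5,9}] r8c5 is the only open cell in row 8 admitting 9, so r8c5=9.
Step 22. [r6c2∈{1}] only 1 remains possible at r6c2. So r6c2=1.
Step 23. [r3c8∈{4}] r3c8 is down to just 4 ⇒ r3c8=4.
Step 24. [r4c4∈{2}] nothing but 2 survives at r4c4, so r4c4=2.
Step 25. [r3c5∈{3}] r3c5's peers cover all but 3. So r3c5=3.
Step 26. [r5c1∈{2}] nothing but 2 survives at r5c1, so r5c1=2.
Step 27. [r3c1∈{5}] r3c1 has the single candidate 5, so r3c1=5.
Step 28. [r3c6∈{8}] r3c6's peers cover all but 8. So r3c6=8.
Step 29. [r7c2∈{4}] r7c2 is down to just 4. So r7c2=4.
Step 30. [r6c8∈{6}] nothing but 6 survives at r6c8. So r6c8=6.
Step 31. [r8c6∈{5}] r8c6 is down to just 5. So r8c6=5.
Step 32. [r1c7∈{7}] r1c7 has the single candidate 7. So r1c7=7.
Step 33. [r8c4∈{4}] r8c4's peers cover all but 4, so r8c4=4.
Step 34. [r1c8∈{1}] r1c8 has the single candidate 1 ⇒ r1c8=1.
Step 35. [r4c8∈{9}] only 9 remains possible at r4c8, so r4c8=9.
Step 36. [r9c7∈{3}] r9c7 has the single candidate 3. So r9c7=3.
Step 37. [r9c5∈{7}] nothing but 7 survives at r9c5. So r9c5=7.
Step 38. [r3c9∈{2}] r3c9 is down to just 2 ⇒ r3c9=2.
Step 39. [r9c2∈{9}] nothing but 9 survives at r9c2, so r9c2=9.
Step 40. [r2c7∈{5}] r2c7 is down to just 5, so r2c7=5.
Step 41. [r5c3∈{9}] r5c3's peers cover all but 9, so r5c3=9.
Step 42. [r2c5∈{6}] nothing but 6 survives at r2c5, so r2c5=6.
Step 43. [r9c1∈{1}] r9c1 has the single candidate 1, so r9c1=1.
Step 44. [r1c3∈{8}] nothing but 8 survives at r1c3, so r1c3=8.
Step 45. [r7c8∈{8}] r7c8 is down to just 8, so r7c8=8.
Step 46. [r5c5∈{5}] r5c5's peers cover all but 5, so r5c5=5.

Answer: 9 3 8 5 4 2 7 1 6 / 4 2 1 7 6 9 5 3 8 / 5 7 6 1 3 8 9 4 2 / 6 5 7 2 1 4 8 9 3 / 2 8 9 6 5 3 4 7 1 / 3 1 4 9 8 7 2 6 5 / 7 4 5 3 2 1 6 8 9 / 8 6 3 4 9 5 1 2 7 / 1 9 2 8 7 6 3 5 4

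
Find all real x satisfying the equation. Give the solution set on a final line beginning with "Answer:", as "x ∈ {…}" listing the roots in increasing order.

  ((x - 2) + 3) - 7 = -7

Step 1. [((x - 2) + 3) - 7 = -7] the outer -7 inverts by adding 7. So sub: (x - 2) + 3 = 0.
Step 2. [(x - 2) + 3 = 0] +3 is outermost — subtract 3 both sides ⇒ sub: x - 2 = -3.
Step 3. [x - 2 = -3] the outer -2 inverts by adding 2. So sub: x = -1.

Answer: x ∈ {-1}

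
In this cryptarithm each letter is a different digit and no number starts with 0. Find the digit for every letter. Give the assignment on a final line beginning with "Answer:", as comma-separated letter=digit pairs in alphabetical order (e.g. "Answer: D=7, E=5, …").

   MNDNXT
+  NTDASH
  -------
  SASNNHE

Step 1. [col 1: T + H ≡ E (mod 10)] no forcing yet in column 1 (carry-in 0); E=9 is free and consistent — try it ⇒ E=9.
Step 2. [col 1: T + H ≡ E (mod 10)] no forcing yet in column 1 (carry-in 0); H=3 is free and consistent — try it ⇒ H=3.
Step 3. [col 1: T + H ≡ E (mod 10)] from column 1 (H=3, E=9, carry-in 0, digits 3,9 already taken and all letters distinct): T must equal 6, so T=6.
Step 4. [col 2: X + S ≡ H (mod 10)] several values work for S in column 2 (X + S ≡ H (mod 10), carry-in 0); try S=1 ⇒ S=1.
Step 5. [col 2: X + S ≡ H (mod 10)] from column 2 (S=1, H=3, carry-in 0, digits 1,3,6,9 already taken and all letters distinct): X must equal 2, so X=2.
Step 6. [col 3: N + A ≡ N (mod 10)] in column 3 we have N+A≡N with carry-in 0; given nothing yet and digits 1,2,3,6,9 already taken and all letters distinct, that pins A to 0, so A=0.
Step 7. [col 3: N + A ≡ N (mod 10)] N=4 is one option consistent with column 3 (N + A ≡ N (mod 10), carry-in 0) — take it, so N=4.
Step 8. [col 4: D + D ≡ N (mod 10)] in column 4 we have D+D≡N with carry-in 0; given N=4 and digits 0,1,2,3,4,6,9 already taken and all letters distinct, that pins D to 7, so D=7.
Step 9. [col 6: M + N ≡ A (mod 10)] in column 6 we have M+N≡A with carry-in 1; given N=4, A=0 and digits 0,1,2,3,4,6,7,9 already taken and all letters distinct, that pins M to 5, so M=5.

Answer: A=0, D=7, E=9, H=3, M=5, N=4, S=1, T=6, X=2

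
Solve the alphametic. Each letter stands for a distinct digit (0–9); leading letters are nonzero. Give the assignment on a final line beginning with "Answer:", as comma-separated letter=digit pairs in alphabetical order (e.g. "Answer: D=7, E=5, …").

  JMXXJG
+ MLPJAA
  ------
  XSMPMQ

Step 1. [col 1: G + A ≡ Q (mod 10)] column 1 (G + A ≡ Q (mod 10), carry-in 0) doesn't pin A yet; pick A=3 and continue. So A=3.
Step 2. [col 1: G + A ≡ Q (mod 10)] several values work for G in column 1 (G + A ≡ Q (mod 10), carry-in 0); try G=9 ⇒ G=9.
Step 3. [col 1: G + A ≡ Q (mod 10)] column 1: given G=9, A=3, carry-in 0, and digits 3,9 already taken and all letters distinct, G+A≡Q (mod 10) forces Q=2. So Q=2.
Step 4. [col 2: J + A ≡ M (mod 10)] J=1 is one option consistent with column 2 (J + A ≡ M (mod 10), carry-in 1) — take it. So J=1.
Step 5. [col 2: J + A ≡ M (mod 10)] column 2 reads J+A+carry(1)=M with J=1, A=3; with digits 1,2,3,9 already taken and all letters distinct, the only value for M is 5 ⇒ M=5.
Step 6. [col 3: X + J ≡ P (mod 10)] no forcing yet in column 3 (carry-in 0); P=8 is free and consistent — try it, so P=8.
Step 7. [col 3: X + J ≡ P (mod 10)] column 3: given J=1, P=8, carry-in 0, and digits 1,2,3,5,8,9 already taken and all letters distinct, X+J≡P (mod 10) forces X=7, so X=7.
Step 8. [col 5: M + L ≡ S (mod 10)] several values work for L in column 5 (M + L ≡ S (mod 10), carry-in 1); try L=4. So L=4.
Step 9. [col 5: M + L ≡ S (mod 10)] column 5: given M=5, L=4, carry-in 1, and digits 1,2,3,4,5,7,8,9 already taken and all letters distinct, M+L≡S (mod 10) forces S=0 ⇒ S=0.

Answer: A=3, G=9, J=1, L=4, M=5, P=8, Q=2, S=0, X=7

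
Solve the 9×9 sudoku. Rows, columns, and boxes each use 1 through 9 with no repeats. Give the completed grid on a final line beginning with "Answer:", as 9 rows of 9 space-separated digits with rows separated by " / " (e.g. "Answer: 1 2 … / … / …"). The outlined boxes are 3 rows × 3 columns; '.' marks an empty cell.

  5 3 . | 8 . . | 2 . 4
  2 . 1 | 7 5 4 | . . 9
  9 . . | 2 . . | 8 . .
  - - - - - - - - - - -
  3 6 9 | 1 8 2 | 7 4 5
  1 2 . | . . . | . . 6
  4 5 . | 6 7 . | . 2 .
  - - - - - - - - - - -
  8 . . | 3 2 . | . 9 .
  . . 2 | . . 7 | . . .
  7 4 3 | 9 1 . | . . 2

Step 1. [r3c8∈{1,3,5,6,7}] row 3 places 5 nowhere but r3c8, so r3c8=5.
Step 2. [r7c7∈{1,4,5,6}] row 7 places 4 nowhere but r7c7. So r7c7=4.
Step 3. [r1c8∈{1,6,7}] r1c8 is the only open cell in col 8 admitting 7. So r1c8=7.
Step 4. [r8c8∈{1,3,6,8}] col 8 places 1 nowhere but r8c8, so r8c8=1.
Step 5. [r1c3∈{6}] only 6 remains possible at r1c3 ⇒ r1c3=6.
Step 6. [r7c6∈{5,6}] 6 has one home in row 7: r7c6. So r7c6=6.
Step 7. [r8c9∈{3,8}] row 8 places 8 nowhere but r8c9. So r8c9=8.
Step 8. [r8c7∈{3,5,6}] row 8 places 3 nowhere but r8c7. So r8c7=3.
Step 9. [r2c8∈{3,6}] 3 has one home in row 2: r2c8. So r2c8=3.
Step 10. [r8c4∈{4,5}] in row 8, 5 fits only at r8c4. So r8c4=5.
Step 11. [r5c7∈{9}] r5c7's peers cover all but 9 ⇒ r5c7=9.
Step 12. [r6c6∈{3,9}] row 6 places 9 nowhere but r6c6 ⇒ r6c6=9.
Step 13. [r5c3∈{7,8}] in row 5, 7 fits only at r5c3, so r5c3=7.
Step 14. [r3c9∈{1}] r3c9 has the single candidate 1, so r3c9=1.
Step 15. [r3c6∈{3}] r3c6 is down to just 3, so r3c6=3.
Step 16. [r8c5∈{4}] nothing but 4 survives at r8c5, so r8c5=4.
Step 17. [r9c8∈{6}] nothing but 6 survives at r9c8, so r9c8=6.
Step 18. [r6c3∈{8}] r6c3 is down to just 8. So r6c3=8.
Step 19. [r3c5∈{6}] only 6 remains possible at r3c5, so r3c5=6.
Step 20. [r8c1∈{6}] only 6 remains possible at r8c1 ⇒ r8c1=6.
Step 21. [r9c6∈{8}] r9c6 is down to just 8 ⇒ r9c6=8.
Step 22. [r5c6∈{5}] r5c6's peers cover all but 5, so r5c6=5.
Step 23. [r6c9∈{3}] r6c9 has the single candidate 3. So r6c9=3.
Step 24. [r8c2∈{9}] r8c2 is down to just 9, so r8c2=9.
Step 25. [r6c7∈{1}] nothing but 1 survives at r6c7. So r6c7=1.
Step 26. [r1c5∈{9}] r1c5 has the single candidate 9, so r1c5=9.
Step 27. [r5c4∈{4}] r5c4's peers cover all but 4 ⇒ r5c4=4.
Step 28. [r7c3∈{5}] nothing but 5 survives at r7c3. So r7c3=5.
Step 29. [r2c7∈{6}] r2c7 has the single candidate 6, so r2c7=6.
Step 30. [r5c5∈{3}] nothing but 3 survives at r5c5, so r5c5=3.
Step 31. [r3c2∈{7}] nothing but 7 survives at r3c2. So r3c2=7.
Step 32. [r7c9∈{7}] r7c9 has the single candidate 7 ⇒ r7c9=7.
Step 33. [r5c8∈{8}] r5c8 is down to just 8. So r5c8=8.
Step 34. [r9c7∈{5}] r9c7 has the single candidate 5. So r9c7=5.
Step 35. [r3c3∈{4}] r3c3 has the single candidate 4. So r3c3=4.
Step 36. [r7c2∈{1}] only 1 remains possible at r7c2. So r7c2=1.
Step 37. [r2c2∈{8}] only 8 remains possible at r2c2 ⇒ r2c2=8.
Step 38. [r1c6∈{1}] nothing but 1 survives at r1c6. So r1c6=1.

Answer: 5 3 6 8 9 1 2 7 4 / 2 8 1 7 5 4 6 3 9 / 9 7 4 2 6 3 8 5 1 / 3 6 9 1 8 2 7 4 5 / 1 2 7 4 3 5 9 8 6 / 4 5 8 6 7 9 1 2 3 / 8 1 5 3 2 6 4 9 7 / 6 9 2 5 4 7 3 1 8 / 7 4 3 9 1 8 5 6 2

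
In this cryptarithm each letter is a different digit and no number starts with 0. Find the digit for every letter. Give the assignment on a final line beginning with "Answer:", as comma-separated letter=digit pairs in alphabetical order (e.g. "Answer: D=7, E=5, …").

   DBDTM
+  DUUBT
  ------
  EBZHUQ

Step 1. [col 1: M + T ≡ Q (mod 10)] several values work for M in column 1 (M + T ≡ Q (mod 10), carry-in 0); try M=9 ⇒ M=9.
Step 2. [col 1: M + T ≡ Q (mod 10)] no forcing yet in column 1 (carry-in 0); T=6 is free and consistent — try it, so T=6.
Step 3. [E] E is the leading digit of a 6-digit sum of two 5-digit numbers; the final carry is exactly 1. So E=1.
Step 4. [col 1: M + T ≡ Q (mod 10)] column 1 reads M+T+carry(0)=Q with M=9, T=6; with digits 1,6,9 already taken and all letters distinct, the only value for Q is 5 ⇒ Q=5.
Step 5. [col 2: T + B ≡ U (mod 10)] U=4 is one option consistent with column 2 (T + B ≡ U (mod 10), carry-in 1) — take it, so U=4.
Step 6. [col 2: T + B ≡ U (mod 10)] column 2 reads T+B+carry(1)=U with T=6, U=4; with digits 1,4,5,6,9 already taken and all letters distinct, the only value for B is 7. So B=7.
Step 7. [col 3: D + U ≡ H (mod 10)] several values work for H in column 3 (D + U ≡ H (mod 10), carry-in 1); try H=3 ⇒ H=3.
Step 8. [col 3: D + U ≡ H (mod 10)] in column 3 we have D+U≡H with carry-in 1; given U=4, H=3 and digits 1,3,4,5,6,7,9 already taken and all letters distinct, that pins D to 8 ⇒ D=8.
Step 9. [col 4: B + U ≡ Z (mod 10)] column 4 reads B+U+carry(1)=Z with B=7, U=4; with digits 1,3,4,5,6,7,8,9 already taken and all letters distinct, the only value for Z is 2 ⇒ Z=2.

Answer: B=7, D=8, E=1, H=3, M=9, Q=5, T=6, U=4, Z=2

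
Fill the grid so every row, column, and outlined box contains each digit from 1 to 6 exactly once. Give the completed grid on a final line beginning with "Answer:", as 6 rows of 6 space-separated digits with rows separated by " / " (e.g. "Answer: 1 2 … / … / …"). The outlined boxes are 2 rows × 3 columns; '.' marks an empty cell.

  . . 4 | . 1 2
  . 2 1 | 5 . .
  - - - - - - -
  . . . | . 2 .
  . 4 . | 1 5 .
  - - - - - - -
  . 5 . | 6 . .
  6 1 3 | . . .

Step 1. [r2c1∈{3}] only 3 remains possible at r2c1, so r2c1=3.
Step 2. [r6c5∈{4}] r6c5's peers cover all but 4 ⇒ r6c5=4.
Step 3. [r4c6∈{3,6}] row 4 places 3 nowhere but r4c6 ⇒ r4c6=3.
Step 4. [r3c6∈{4,6}] in box 4, 6 fits only at r3c6. So r3c6=6.
Step 5. [r4c1∈{2}] nothing but 2 survives at r4c1. So r4c1=2.
Step 6. [r1c1∈{5}] r1c1's peers cover all but 5 ⇒ r1c1=5.
Step 7. [r6c6∈{5}] r6c6's peers cover all but 5, so r6c6=5.
Step 8. [r5c3∈{2}] r5c3's peers cover all but 2. So r5c3=2.
Step 9. [r6c4∈{2}] r6c4's peers cover all but 2, so r6c4=2.
Step 10. [r1c2∈{6}] r1c2's peers cover all but 6, so r1c2=6.
Step 11. [r2c5∈{6}] only 6 remains possible at r2c5 ⇒ r2c5=6.
Step 12. [r5c6∈{1}] r5c6's peers cover all but 1 ⇒ r5c6=1.
Step 13. [r5c1∈{4}] r5c1 has the single candidate 4 ⇒ r5c1=4.
Step 14. [r3c3∈{5}] nothing but 5 survives at r3c3. So r3c3=5.
Step 15. [r3c2∈{3}] r3c2's peers cover all but 3, so r3c2=3.
Step 16. [r1c4∈{3}] nothing but 3 survives at r1c4. So r1c4=3.
Step 17. [r2c6∈{4}] r2c6 has the single candidate 4 ⇒ r2c6=4.
Step 18. [r3c4∈{4}] r3c4 is down to just 4. So r3c4=4.
Step 19. [r3c1∈{1}] r3c1 is down to just 1 ⇒ r3c1=1.
Step 20. [r4c3∈{6}] nothing but 6 survives at r4c3 ⇒ r4c3=6.
Step 21. [r5c5∈{3}] r5c5's peers cover all but 3, so r5c5=3.

Answer: 5 6 4 3 1 2 / 3 2 1 5 6 4 / 1 3 5 4 2 6 / 2 4 6 1 5 3 / 4 5 2 6 3 1 / 6 1 3 2 4 5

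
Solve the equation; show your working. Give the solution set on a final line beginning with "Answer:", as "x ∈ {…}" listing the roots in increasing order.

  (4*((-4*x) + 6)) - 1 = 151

Step 1. [(4*((-4*x) + 6)) - 1 = 151] 1 comes off first (add 1) ⇒ sub: 4*((-4*x) + 6) = 152.
Step 2. [4*((-4*x) + 6) = 152] 4·(inner) — divide through by 4, so div: (-4*x) + 6 = 38.
Step 3. [(-4*x) + 6 = 38] the outer +6 inverts by subtracting 6 ⇒ sub: -4*x = 32.
Step 4. [-4*x = 32] LHS = -4·(…); ÷-4 both sides ⇒ div: x = -8.

Answer: x ∈ {-8}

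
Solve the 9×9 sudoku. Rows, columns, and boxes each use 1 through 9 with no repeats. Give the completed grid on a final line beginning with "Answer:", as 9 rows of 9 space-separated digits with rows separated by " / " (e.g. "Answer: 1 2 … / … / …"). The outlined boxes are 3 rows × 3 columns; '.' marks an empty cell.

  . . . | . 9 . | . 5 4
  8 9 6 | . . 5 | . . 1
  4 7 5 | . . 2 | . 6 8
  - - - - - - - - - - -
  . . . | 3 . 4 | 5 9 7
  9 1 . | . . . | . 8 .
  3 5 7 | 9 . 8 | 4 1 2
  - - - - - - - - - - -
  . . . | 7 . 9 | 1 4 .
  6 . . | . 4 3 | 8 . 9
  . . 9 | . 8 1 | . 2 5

Step 1. [r8c2∈{2}] nothing but 2 survives at r8c2. So r8c2=2.
Step 2. [r6c5∈{6}] nothing but 6 survives at r6c5, so r6c5=6.
Step 3. [r2c8∈{3,7}] across col 8, 3 lands solely at r2c8 ⇒ r2c8=3.
Step 4. [r4c1∈{2}] r4c1's peers cover all but 2 ⇒ r4c1=2.
Step 5. [r2c5∈{7}] r2c5 has the single candidate 7. So r2c5=7.
Step 6. [r1c2∈{3}] only 3 remains possible at r1c2 ⇒ r1c2=3.
Step 7. [r9c7∈{3,6,7}] row 9 places 3 nowhere but r9c7 ⇒ r9c7=3.
Step 8. [r1c1∈{1}] only 1 remains possible at r1c1 ⇒ r1c1=1.
Step 9. [r8c4∈{5}] r8c4's peers cover all but 5. So r8c4=5.
Step 10. [r7c2∈{8}] r7c2 is down to just 8. So r7c2=8.
Step 11. [r3c5∈{1,3}] row 3 places 3 nowhere but r3c5. So r3c5=3.
Step 12. [r2c7∈{2}] only 2 remains possible at r2c7. So r2c7=2.
Step 13. [r7c5∈{2}] nothing but 2 survives at r7c5, so r7c5=2.
Step 14. [r1c6∈{6}] only 6 remains possible at r1c6, so r1c6=6.
Step 15. [r5c9∈{3,6}] across row 5, 3 lands solely at r5c9 ⇒ r5c9=3.
Step 16. [r3c4∈{1}] nothing but 1 survives at r3c4 ⇒ r3c4=1.
Step 17. [r1c4∈{8}] nothing but 8 survives at r1c4, so r1c4=8.
Step 18. [r3c7∈{9}] only 9 remains possible at r3c7 ⇒ r3c7=9.
Step 19. [r8c3∈{1}] nothing but 1 survives at r8c3, so r8c3=1.
Step 20. [r4c5∈{1}] r4c5 is down to just 1. So r4c5=1.
Step 21. [r7c1∈{5}] only 5 remains possible at r7c1 ⇒ r7c1=5.
Step 22. [r2c4∈{4}] r2c4 has the single candidate 4 ⇒ r2c4=4.
Step 23. [r5c3∈{4}] only 4 remains possible at r5c3. So r5c3=4.
Step 24. [r7c9∈{6}] r7c9's peers cover all but 6. So r7c9=6.
Step 25. [r5c4∈{2}] nothing but 2 survives at r5c4. So r5c4=2.
Step 26. [r9c2∈{4}] r9c2 has the single candidate 4. So r9c2=4.
Step 27. [r5c5∈{5}] r5c5 is down to just 5. So r5c5=5.
Step 28. [r7c3∈{3}] nothing but 3 survives at r7c3. So r7c3=3.
Step 29. [r8c8∈{7}] r8c8's peers cover all but 7. So r8c8=7.
Step 30. [r4c3∈{8}] nothing but 8 survives at r4c3, so r4c3=8.
Step 31. [r9c1∈{7}] r9c1 is down to just 7. So r9c1=7.
Step 32. [r5c7∈{6}] only 6 remains possible at r5c7, so r5c7=6.
Step 33. [r1c7∈{7}] r1c7 is down to just 7 ⇒ r1c7=7.
Step 34. [r1c3∈{2}] r1c3's peers cover all but 2. So r1c3=2.
Step 35. [r4c2∈{6}] r4c2 is down to just 6, so r4c2=6.
Step 36. [r5c6∈{7}] r5c6 is down to just 7. So r5c6=7.
Step 37. [r9c4∈{6}] r9c4 is down to just 6 ⇒ r9c4=6.

Answer: 1 3 2 8 9 6 7 5 4 / 8 9 6 4 7 5 2 3 1 / 4 7 5 1 3 2 9 6 8 / 2 6 8 3 1 4 5 9 7 / 9 1 4 2 5 7 6 8 3 / 3 5 7 9 6 8 4 1 2 / 5 8 3 7 2 9 1 4 6 / 6 2 1 5 4 3 8 7 9 / 7 4 9 6 8 1 3 2 5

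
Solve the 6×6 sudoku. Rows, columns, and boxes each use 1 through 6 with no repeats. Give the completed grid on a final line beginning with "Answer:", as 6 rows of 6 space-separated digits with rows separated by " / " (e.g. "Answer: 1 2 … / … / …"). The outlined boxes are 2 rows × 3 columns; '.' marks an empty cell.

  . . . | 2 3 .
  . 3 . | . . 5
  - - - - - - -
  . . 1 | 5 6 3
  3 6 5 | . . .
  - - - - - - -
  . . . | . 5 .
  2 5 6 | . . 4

Step 1. [r1c3∈{4}] r1c3 is down to just 4 ⇒ r1c3=4.
Step 2. [r6c5∈{1}] r6c5's peers cover all but 1, so r6c5=1.
Step 3. [r1c2∈{1}] r1c2 has the single candidate 1 ⇒ r1c2=1.
Step 4. [r1c6∈{6}] r1c6's peers cover all but 6 ⇒ r1c6=6.
Step 5. [r2c5∈{4}] r2c5 has the single candidate 4 ⇒ r2c5=4.
Step 6. [r5c2∈{4}] r5c2 is down to just 4, so r5c2=4.
Step 7. [r4c6∈{1,2}] r4c6 is the only open cell in col 6 admitting 1. So r4c6=1.
Step 8. [r5c3∈{3}] only 3 remains possible at r5c3 ⇒ r5c3=3.
Step 9. [r4c5∈{2}] r4c5 is down to just 2 ⇒ r4c5=2.
Step 10. [r6c4∈{3}] r6c4's peers cover all but 3. So r6c4=3.
Step 11. [r5c6∈{2}] only 2 remains possible at r5c6. So r5c6=2.
Step 12. [r5c1∈{1}] r5c1 is down to just 1. So r5c1=1.
Step 13. [r2c3∈{2}] r2c3's peers cover all but 2, so r2c3=2.
Step 14. [r3c1∈{4}] r3c1's peers cover all but 4 ⇒ r3c1=4.
Step 15. [r1c1∈{5}] only 5 remains possible at r1c1. So r1c1=5.
Step 16. [r2c1∈{6}] nothing but 6 survives at r2c1 ⇒ r2c1=6.
Step 17. [r2c4∈{1}] nothing but 1 survives at r2c4. So r2c4=1.
Step 18. [r5c4∈{6}] r5c4 has the single candidate 6, so r5c4=6.
Step 19. [r3c2∈{2}] nothing but 2 survives at r3c2. So r3c2=2.
Step 20. [r4c4∈{4}] r4c4 is down to just 4 ⇒ r4c4=4.

Answer: 5 1 4 2 3 6 / 6 3 2 1 4 5 / 4 2 1 5 6 3 / 3 6 5 4 2 1 / 1 4 3 6 5 2 / 2 5 6 3 1 4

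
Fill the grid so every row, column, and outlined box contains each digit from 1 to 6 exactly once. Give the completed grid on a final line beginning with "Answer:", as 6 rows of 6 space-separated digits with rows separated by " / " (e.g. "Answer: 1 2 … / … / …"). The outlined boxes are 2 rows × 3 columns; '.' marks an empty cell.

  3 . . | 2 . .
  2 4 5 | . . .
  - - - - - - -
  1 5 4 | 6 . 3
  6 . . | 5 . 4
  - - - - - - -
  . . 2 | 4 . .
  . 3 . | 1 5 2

Step 1. [r1c3∈{1,6}] r1c3 is the only open cell in col 3 admitting 1 ⇒ r1c3=1.
Step 2. [r5c6∈{6}] nothing but 6 survives at r5c6. So r5c6=6.
Step 3. [r2c5∈{1,3,6}] r2c5 is the only open cell in row 2 admitting 6 ⇒ r2c5=6.
Step 4. [r4c5∈{1,2}] in row 4, 1 fits only at r4c5, so r4c5=1.
Step 5. [r4c3∈{3}] r4c3 is down to just 3 ⇒ r4c3=3.
Step 6. [r2c6∈{1}] nothing but 1 survives at r2c6. So r2c6=1.
Step 7. [r4c2∈{2}] r4c2's peers cover all but 2, so r4c2=2.
Step 8. [r2c4∈{3}] r2c4's peers cover all but 3 ⇒ r2c4=3.
Step 9. [r1c6∈{5}] r1c6 has the single candidate 5, so r1c6=5.
Step 10. [r3c5∈{2}] r3c5's peers cover all but 2, so r3c5=2.
Step 11. [r6c1∈{4}] r6c1 has the single candidate 4. So r6c1=4.
Step 12. [r5c5∈{3}] r5c5's peers cover all but 3. So r5c5=3.
Step 13. [r1c5∈{4}] r1c5's peers cover all but 4. So r1c5=4.
Step 14. [r6c3∈{6}] r6c3's peers cover all but 6. So r6c3=6.
Step 15. [r5c2∈{1}] only 1 remains possible at r5c2 ⇒ r5c2=1.
Step 16. [r1c2∈{6}] nothing but 6 survives at r1c2 ⇒ r1c2=6.
Step 17. [r5c1∈{5}] nothing but 5 survives at r5c1. So r5c1=5.

Answer: 3 6 1 2 4 5 / 2 4 5 3 6 1 / 1 5 4 6 2 3 / 6 2 3 5 1 4 / 5 1 2 4 3 6 / 4 3 6 1 5 2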